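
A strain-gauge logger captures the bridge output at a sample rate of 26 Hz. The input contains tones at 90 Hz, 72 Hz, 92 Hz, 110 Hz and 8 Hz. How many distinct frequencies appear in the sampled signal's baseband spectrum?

fs/2 = 13 Hz.
90 Hz mod fs = 12 Hz.
12 Hz ≤ fs/2 = 13 Hz, appears at 12 Hz.
72 Hz mod fs = 20 Hz.
20 Hz > fs/2 = 13 Hz, folds to fs − 20 Hz = 6 Hz.
92 Hz mod fs = 14 Hz.
14 Hz > fs/2 = 13 Hz, folds to fs − 14 Hz = 12 Hz.
110 Hz mod fs = 6 Hz.
6 Hz ≤ fs/2 = 13 Hz, appears at 6 Hz.
8 Hz ≤ fs/2 = 13 Hz, passes unchanged.
Distinct values: {6 Hz, 8 Hz, 12 Hz} → 3.

3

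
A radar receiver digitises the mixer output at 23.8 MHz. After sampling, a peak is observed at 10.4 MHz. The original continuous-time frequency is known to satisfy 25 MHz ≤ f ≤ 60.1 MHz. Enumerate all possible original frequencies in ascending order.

34.2 MHz, 37.2 MHz, 58 MHz

Frequencies that alias to 10.4 MHz are k·fs ± 10.4 MHz for integer k ≥ 0.
k=0: 10.4 MHz.
k=1: 13.4 MHz, 34.2 MHz.
k=2: 37.2 MHz, 58 MHz.
k=3: 61 MHz, 81.8 MHz.
Within [25 MHz, 60.1 MHz]: 34.2 MHz, 37.2 MHz, 58 MHz.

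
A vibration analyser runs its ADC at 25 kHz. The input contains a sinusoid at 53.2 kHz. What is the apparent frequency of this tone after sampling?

53.2 kHz mod fs = 3.2 kHz.
3.2 kHz ≤ fs/2 = 12.5 kHz, appears at 3.2 kHz.

3.2 kHz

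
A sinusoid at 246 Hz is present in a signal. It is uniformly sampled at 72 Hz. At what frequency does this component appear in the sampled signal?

30 Hz

246 Hz mod fs = 30 Hz.
30 Hz ≤ fs/2 = 36 Hz, appears at 30 Hz.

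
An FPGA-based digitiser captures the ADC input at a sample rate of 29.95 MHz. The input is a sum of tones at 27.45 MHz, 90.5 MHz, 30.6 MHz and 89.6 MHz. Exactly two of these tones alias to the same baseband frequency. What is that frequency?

0.65 MHz

fs/2 = 14.975 MHz.
27.45 MHz > fs/2 = 14.975 MHz, folds to fs − 27.45 MHz = 2.5 MHz.
90.5 MHz mod fs = 0.65 MHz.
0.65 MHz ≤ fs/2 = 14.975 MHz, appears at 0.65 MHz.
30.6 MHz mod fs = 0.65 MHz.
0.65 MHz ≤ fs/2 = 14.975 MHz, appears at 0.65 MHz.
89.6 MHz mod fs = 29.7 MHz.
29.7 MHz > fs/2 = 14.975 MHz, folds to fs − 29.7 MHz = 0.25 MHz.
30.6 MHz and 90.5 MHz both map to 0.65 MHz.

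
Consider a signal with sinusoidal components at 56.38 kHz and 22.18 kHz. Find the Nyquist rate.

Highest-frequency component: 56.38 kHz.
Nyquist rate = 2 × 56.38 kHz = 112.76 kHz.

112.76 kHz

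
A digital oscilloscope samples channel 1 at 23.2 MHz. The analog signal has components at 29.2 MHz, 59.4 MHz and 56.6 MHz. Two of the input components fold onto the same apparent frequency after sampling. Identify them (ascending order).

56.6 MHz, 59.4 MHz

fs/2 = 11.6 MHz.
29.2 MHz mod fs = 6 MHz.
6 MHz ≤ fs/2 = 11.6 MHz, appears at 6 MHz.
59.4 MHz mod fs = 13 MHz.
13 MHz > fs/2 = 11.6 MHz, folds to fs − 13 MHz = 10.2 MHz.
56.6 MHz mod fs = 10.2 MHz.
10.2 MHz ≤ fs/2 = 11.6 MHz, appears at 10.2 MHz.
56.6 MHz and 59.4 MHz both map to 10.2 MHz.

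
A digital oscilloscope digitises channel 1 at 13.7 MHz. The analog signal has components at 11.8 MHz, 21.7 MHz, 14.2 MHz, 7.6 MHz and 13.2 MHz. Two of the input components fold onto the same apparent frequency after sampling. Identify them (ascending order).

13.2 MHz, 14.2 MHz

fs/2 = 6.85 MHz.
11.8 MHz > fs/2 = 6.85 MHz, folds to fs − 11.8 MHz = 1.9 MHz.
21.7 MHz mod fs = 8 MHz.
8 MHz > fs/2 = 6.85 MHz, folds to fs − 8 MHz = 5.7 MHz.
14.2 MHz mod fs = 0.5 MHz.
0.5 MHz ≤ fs/2 = 6.85 MHz, appears at 0.5 MHz.
7.6 MHz > fs/2 = 6.85 MHz, folds to fs − 7.6 MHz = 6.1 MHz.
13.2 MHz > fs/2 = 6.85 MHz, folds to fs − 13.2 MHz = 0.5 MHz.
13.2 MHz and 14.2 MHz both map to 0.5 MHz.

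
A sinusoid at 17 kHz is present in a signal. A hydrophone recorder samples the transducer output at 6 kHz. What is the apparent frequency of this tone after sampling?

17 kHz mod fs = 5 kHz.
5 kHz > fs/2 = 3 kHz, folds to fs − 5 kHz = 1 kHz.

1 kHz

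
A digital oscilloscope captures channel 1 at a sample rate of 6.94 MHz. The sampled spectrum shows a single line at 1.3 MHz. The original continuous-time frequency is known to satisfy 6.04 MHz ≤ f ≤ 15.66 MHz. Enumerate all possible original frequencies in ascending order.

8.24 MHz, 12.58 MHz, 15.18 MHz

Frequencies that alias to 1.3 MHz are k·fs ± 1.3 MHz for integer k ≥ 0.
k=0: 1.3 MHz.
k=1: 5.64 MHz, 8.24 MHz.
k=2: 12.58 MHz, 15.18 MHz.
k=3: 19.52 MHz, 22.12 MHz.
Within [6.04 MHz, 15.66 MHz]: 8.24 MHz, 12.58 MHz, 15.18 MHz.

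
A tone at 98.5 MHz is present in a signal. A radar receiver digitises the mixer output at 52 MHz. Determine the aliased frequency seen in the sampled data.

98.5 MHz mod fs = 46.5 MHz.
46.5 MHz > fs/2 = 26 MHz, folds to fs − 46.5 MHz = 5.5 MHz.

5.5 MHz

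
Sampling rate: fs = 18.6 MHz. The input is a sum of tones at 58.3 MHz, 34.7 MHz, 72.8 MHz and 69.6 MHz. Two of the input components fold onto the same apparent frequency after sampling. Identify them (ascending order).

fs/2 = 9.3 MHz.
58.3 MHz mod fs = 2.5 MHz.
2.5 MHz ≤ fs/2 = 9.3 MHz, appears at 2.5 MHz.
34.7 MHz mod fs = 16.1 MHz.
16.1 MHz > fs/2 = 9.3 MHz, folds to fs − 16.1 MHz = 2.5 MHz.
72.8 MHz mod fs = 17 MHz.
17 MHz > fs/2 = 9.3 MHz, folds to fs − 17 MHz = 1.6 MHz.
69.6 MHz mod fs = 13.8 MHz.
13.8 MHz > fs/2 = 9.3 MHz, folds to fs − 13.8 MHz = 4.8 MHz.
34.7 MHz and 58.3 MHz both map to 2.5 MHz.

34.7 MHz, 58.3 MHz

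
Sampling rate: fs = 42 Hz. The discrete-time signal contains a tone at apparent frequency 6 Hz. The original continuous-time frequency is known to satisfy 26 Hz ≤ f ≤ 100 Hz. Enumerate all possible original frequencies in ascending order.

36 Hz, 48 Hz, 78 Hz, 90 Hz

Frequencies that alias to 6 Hz are k·fs ± 6 Hz for integer k ≥ 0.
k=0: 6 Hz.
k=1: 36 Hz, 48 Hz.
k=2: 78 Hz, 90 Hz.
k=3: 120 Hz, 132 Hz.
Within [26 Hz, 100 Hz]: 36 Hz, 48 Hz, 78 Hz, 90 Hz.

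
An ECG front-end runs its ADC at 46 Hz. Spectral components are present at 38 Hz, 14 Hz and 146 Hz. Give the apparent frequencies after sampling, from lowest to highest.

fs/2 = 23 Hz.
38 Hz > fs/2 = 23 Hz, folds to fs − 38 Hz = 8 Hz.
14 Hz ≤ fs/2 = 23 Hz, passes unchanged.
146 Hz mod fs = 8 Hz.
8 Hz ≤ fs/2 = 23 Hz, appears at 8 Hz.
Distinct values: {8 Hz, 14 Hz}.

8 Hz, 14 Hz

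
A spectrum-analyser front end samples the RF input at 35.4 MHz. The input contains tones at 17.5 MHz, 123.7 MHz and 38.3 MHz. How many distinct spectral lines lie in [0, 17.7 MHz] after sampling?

2

fs/2 = 17.7 MHz.
17.5 MHz ≤ fs/2 = 17.7 MHz, passes unchanged.
123.7 MHz mod fs = 17.5 MHz.
17.5 MHz ≤ fs/2 = 17.7 MHz, appears at 17.5 MHz.
38.3 MHz mod fs = 2.9 MHz.
2.9 MHz ≤ fs/2 = 17.7 MHz, appears at 2.9 MHz.
Distinct values: {2.9 MHz, 17.5 MHz} → 2.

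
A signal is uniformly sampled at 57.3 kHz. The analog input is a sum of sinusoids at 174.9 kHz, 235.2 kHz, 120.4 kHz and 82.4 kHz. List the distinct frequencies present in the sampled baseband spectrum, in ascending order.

3 kHz, 5.8 kHz, 6 kHz, 25.1 kHz

fs/2 = 28.65 kHz.
174.9 kHz mod fs = 3 kHz.
3 kHz ≤ fs/2 = 28.65 kHz, appears at 3 kHz.
235.2 kHz mod fs = 6 kHz.
6 kHz ≤ fs/2 = 28.65 kHz, appears at 6 kHz.
120.4 kHz mod fs = 5.8 kHz.
5.8 kHz ≤ fs/2 = 28.65 kHz, appears at 5.8 kHz.
82.4 kHz mod fs = 25.1 kHz.
25.1 kHz ≤ fs/2 = 28.65 kHz, appears at 25.1 kHz.
Distinct values: {3 kHz, 5.8 kHz, 6 kHz, 25.1 kHz}.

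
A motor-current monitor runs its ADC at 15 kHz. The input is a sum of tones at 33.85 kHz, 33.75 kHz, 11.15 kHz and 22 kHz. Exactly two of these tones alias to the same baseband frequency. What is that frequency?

3.85 kHz

fs/2 = 7.5 kHz.
33.85 kHz mod fs = 3.85 kHz.
3.85 kHz ≤ fs/2 = 7.5 kHz, appears at 3.85 kHz.
33.75 kHz mod fs = 3.75 kHz.
3.75 kHz ≤ fs/2 = 7.5 kHz, appears at 3.75 kHz.
11.15 kHz > fs/2 = 7.5 kHz, folds to fs − 11.15 kHz = 3.85 kHz.
22 kHz mod fs = 7 kHz.
7 kHz ≤ fs/2 = 7.5 kHz, appears at 7 kHz.
11.15 kHz and 33.85 kHz both map to 3.85 kHz.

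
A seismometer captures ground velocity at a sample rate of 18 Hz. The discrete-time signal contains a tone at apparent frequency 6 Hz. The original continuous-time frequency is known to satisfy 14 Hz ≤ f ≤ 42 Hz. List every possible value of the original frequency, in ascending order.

24 Hz, 30 Hz, 42 Hz

Frequencies that alias to 6 Hz are k·fs ± 6 Hz for integer k ≥ 0.
k=0: 6 Hz.
k=1: 12 Hz, 24 Hz.
k=2: 30 Hz, 42 Hz.
k=3: 48 Hz, 60 Hz.
Within [14 Hz, 42 Hz]: 24 Hz, 30 Hz, 42 Hz.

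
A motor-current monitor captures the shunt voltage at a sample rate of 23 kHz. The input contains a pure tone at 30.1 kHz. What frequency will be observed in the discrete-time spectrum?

7.1 kHz

30.1 kHz mod fs = 7.1 kHz.
7.1 kHz ≤ fs/2 = 11.5 kHz, appears at 7.1 kHz.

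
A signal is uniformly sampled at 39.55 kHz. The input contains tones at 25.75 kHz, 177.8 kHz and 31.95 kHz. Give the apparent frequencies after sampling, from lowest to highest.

7.6 kHz, 13.8 kHz, 19.6 kHz

fs/2 = 19.775 kHz.
25.75 kHz > fs/2 = 19.775 kHz, folds to fs − 25.75 kHz = 13.8 kHz.
177.8 kHz mod fs = 19.6 kHz.
19.6 kHz ≤ fs/2 = 19.775 kHz, appears at 19.6 kHz.
31.95 kHz > fs/2 = 19.775 kHz, folds to fs − 31.95 kHz = 7.6 kHz.
Distinct values: {7.6 kHz, 13.8 kHz, 19.6 kHz}.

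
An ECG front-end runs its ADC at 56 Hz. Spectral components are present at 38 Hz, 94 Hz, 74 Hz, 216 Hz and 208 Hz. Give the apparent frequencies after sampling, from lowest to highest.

fs/2 = 28 Hz.
38 Hz > fs/2 = 28 Hz, folds to fs − 38 Hz = 18 Hz.
94 Hz mod fs = 38 Hz.
38 Hz > fs/2 = 28 Hz, folds to fs − 38 Hz = 18 Hz.
74 Hz mod fs = 18 Hz.
18 Hz ≤ fs/2 = 28 Hz, appears at 18 Hz.
216 Hz mod fs = 48 Hz.
48 Hz > fs/2 = 28 Hz, folds to fs − 48 Hz = 8 Hz.
208 Hz mod fs = 40 Hz.
40 Hz > fs/2 = 28 Hz, folds to fs − 40 Hz = 16 Hz.
Distinct values: {8 Hz, 16 Hz, 18 Hz}.

8 Hz, 16 Hz, 18 Hz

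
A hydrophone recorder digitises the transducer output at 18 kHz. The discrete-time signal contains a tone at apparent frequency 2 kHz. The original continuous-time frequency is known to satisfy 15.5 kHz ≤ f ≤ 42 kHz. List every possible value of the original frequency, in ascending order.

16 kHz, 20 kHz, 34 kHz, 38 kHz

Frequencies that alias to 2 kHz are k·fs ± 2 kHz for integer k ≥ 0.
k=0: 2 kHz.
k=1: 16 kHz, 20 kHz.
k=2: 34 kHz, 38 kHz.
k=3: 52 kHz, 56 kHz.
Within [15.5 kHz, 42 kHz]: 16 kHz, 20 kHz, 34 kHz, 38 kHz.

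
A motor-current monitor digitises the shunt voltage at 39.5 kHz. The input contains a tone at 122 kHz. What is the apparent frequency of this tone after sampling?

3.5 kHz

122 kHz mod fs = 3.5 kHz.
3.5 kHz ≤ fs/2 = 19.75 kHz, appears at 3.5 kHz.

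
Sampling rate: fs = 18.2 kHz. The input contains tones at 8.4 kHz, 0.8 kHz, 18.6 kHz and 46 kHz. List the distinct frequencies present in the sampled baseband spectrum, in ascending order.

0.4 kHz, 0.8 kHz, 8.4 kHz, 8.6 kHz

fs/2 = 9.1 kHz.
8.4 kHz ≤ fs/2 = 9.1 kHz, passes unchanged.
0.8 kHz ≤ fs/2 = 9.1 kHz, passes unchanged.
18.6 kHz mod fs = 0.4 kHz.
0.4 kHz ≤ fs/2 = 9.1 kHz, appears at 0.4 kHz.
46 kHz mod fs = 9.6 kHz.
9.6 kHz > fs/2 = 9.1 kHz, folds to fs − 9.6 kHz = 8.6 kHz.
Distinct values: {0.4 kHz, 0.8 kHz, 8.4 kHz, 8.6 kHz}.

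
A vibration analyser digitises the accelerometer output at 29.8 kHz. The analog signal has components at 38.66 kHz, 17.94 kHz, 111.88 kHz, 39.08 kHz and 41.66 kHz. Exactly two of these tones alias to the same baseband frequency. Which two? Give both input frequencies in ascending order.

fs/2 = 14.9 kHz.
38.66 kHz mod fs = 8.86 kHz.
8.86 kHz ≤ fs/2 = 14.9 kHz, appears at 8.86 kHz.
17.94 kHz > fs/2 = 14.9 kHz, folds to fs − 17.94 kHz = 11.86 kHz.
111.88 kHz mod fs = 22.48 kHz.
22.48 kHz > fs/2 = 14.9 kHz, folds to fs − 22.48 kHz = 7.32 kHz.
39.08 kHz mod fs = 9.28 kHz.
9.28 kHz ≤ fs/2 = 14.9 kHz, appears at 9.28 kHz.
41.66 kHz mod fs = 11.86 kHz.
11.86 kHz ≤ fs/2 = 14.9 kHz, appears at 11.86 kHz.
17.94 kHz and 41.66 kHz both map to 11.86 kHz.

17.94 kHz, 41.66 kHz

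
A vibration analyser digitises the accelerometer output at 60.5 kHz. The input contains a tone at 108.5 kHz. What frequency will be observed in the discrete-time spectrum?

12.5 kHz

108.5 kHz mod fs = 48 kHz.
48 kHz > fs/2 = 30.25 kHz, folds to fs − 48 kHz = 12.5 kHz.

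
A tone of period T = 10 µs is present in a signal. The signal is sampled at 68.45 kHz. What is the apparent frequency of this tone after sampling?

T = 10 µs → f = 1/T = 100 kHz.
100 kHz mod fs = 31.55 kHz.
31.55 kHz ≤ fs/2 = 34.225 kHz, appears at 31.55 kHz.

31.55 kHz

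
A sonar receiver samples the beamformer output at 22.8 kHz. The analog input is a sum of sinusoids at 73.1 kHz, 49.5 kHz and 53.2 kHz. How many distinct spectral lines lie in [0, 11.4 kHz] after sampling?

3

fs/2 = 11.4 kHz.
73.1 kHz mod fs = 4.7 kHz.
4.7 kHz ≤ fs/2 = 11.4 kHz, appears at 4.7 kHz.
49.5 kHz mod fs = 3.9 kHz.
3.9 kHz ≤ fs/2 = 11.4 kHz, appears at 3.9 kHz.
53.2 kHz mod fs = 7.6 kHz.
7.6 kHz ≤ fs/2 = 11.4 kHz, appears at 7.6 kHz.
Distinct values: {3.9 kHz, 4.7 kHz, 7.6 kHz} → 3.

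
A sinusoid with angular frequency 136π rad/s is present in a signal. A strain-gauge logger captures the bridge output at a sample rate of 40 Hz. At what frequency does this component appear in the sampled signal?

ω = 136π rad/s → f = ω/(2π) = 68 Hz.
68 Hz mod fs = 28 Hz.
28 Hz > fs/2 = 20 Hz, folds to fs − 28 Hz = 12 Hz.

12 Hz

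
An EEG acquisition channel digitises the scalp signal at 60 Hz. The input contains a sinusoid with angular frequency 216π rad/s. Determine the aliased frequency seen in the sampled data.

12 Hz

ω = 216π rad/s → f = ω/(2π) = 108 Hz.
108 Hz mod fs = 48 Hz.
48 Hz > fs/2 = 30 Hz, folds to fs − 48 Hz = 12 Hz.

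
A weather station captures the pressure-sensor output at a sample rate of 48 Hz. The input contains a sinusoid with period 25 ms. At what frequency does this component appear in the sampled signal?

T = 25 ms → f = 1/T = 40 Hz.
40 Hz > fs/2 = 24 Hz, folds to fs − 40 Hz = 8 Hz.

8 Hz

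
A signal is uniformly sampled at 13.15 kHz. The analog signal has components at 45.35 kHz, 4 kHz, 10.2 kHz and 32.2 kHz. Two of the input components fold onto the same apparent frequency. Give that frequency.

fs/2 = 6.575 kHz.
45.35 kHz mod fs = 5.9 kHz.
5.9 kHz ≤ fs/2 = 6.575 kHz, appears at 5.9 kHz.
4 kHz ≤ fs/2 = 6.575 kHz, passes unchanged.
10.2 kHz > fs/2 = 6.575 kHz, folds to fs − 10.2 kHz = 2.95 kHz.
32.2 kHz mod fs = 5.9 kHz.
5.9 kHz ≤ fs/2 = 6.575 kHz, appears at 5.9 kHz.
32.2 kHz and 45.35 kHz both map to 5.9 kHz.

5.9 kHz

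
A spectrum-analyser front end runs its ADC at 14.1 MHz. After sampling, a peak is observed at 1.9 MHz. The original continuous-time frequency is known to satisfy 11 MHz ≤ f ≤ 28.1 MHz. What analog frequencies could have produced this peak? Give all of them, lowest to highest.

Frequencies that alias to 1.9 MHz are k·fs ± 1.9 MHz for integer k ≥ 0.
k=0: 1.9 MHz.
k=1: 12.2 MHz, 16 MHz.
k=2: 26.3 MHz, 30.1 MHz.
k=3: 40.4 MHz, 44.2 MHz.
Within [11 MHz, 28.1 MHz]: 12.2 MHz, 16 MHz, 26.3 MHz.

12.2 MHz, 16 MHz, 26.3 MHz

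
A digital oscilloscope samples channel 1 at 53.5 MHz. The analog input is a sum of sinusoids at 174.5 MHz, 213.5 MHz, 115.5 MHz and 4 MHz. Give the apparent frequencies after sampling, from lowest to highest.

0.5 MHz, 4 MHz, 8.5 MHz, 14 MHz

fs/2 = 26.75 MHz.
174.5 MHz mod fs = 14 MHz.
14 MHz ≤ fs/2 = 26.75 MHz, appears at 14 MHz.
213.5 MHz mod fs = 53 MHz.
53 MHz > fs/2 = 26.75 MHz, folds to fs − 53 MHz = 0.5 MHz.
115.5 MHz mod fs = 8.5 MHz.
8.5 MHz ≤ fs/2 = 26.75 MHz, appears at 8.5 MHz.
4 MHz ≤ fs/2 = 26.75 MHz, passes unchanged.
Distinct values: {0.5 MHz, 4 MHz, 8.5 MHz, 14 MHz}.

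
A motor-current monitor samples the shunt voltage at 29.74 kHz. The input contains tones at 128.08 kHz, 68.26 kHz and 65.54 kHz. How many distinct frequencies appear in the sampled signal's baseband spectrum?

3

fs/2 = 14.87 kHz.
128.08 kHz mod fs = 9.12 kHz.
9.12 kHz ≤ fs/2 = 14.87 kHz, appears at 9.12 kHz.
68.26 kHz mod fs = 8.78 kHz.
8.78 kHz ≤ fs/2 = 14.87 kHz, appears at 8.78 kHz.
65.54 kHz mod fs = 6.06 kHz.
6.06 kHz ≤ fs/2 = 14.87 kHz, appears at 6.06 kHz.
Distinct values: {6.06 kHz, 8.78 kHz, 9.12 kHz} → 3.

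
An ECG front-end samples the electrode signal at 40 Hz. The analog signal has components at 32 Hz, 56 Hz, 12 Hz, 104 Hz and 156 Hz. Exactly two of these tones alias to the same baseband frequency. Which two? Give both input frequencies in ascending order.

56 Hz, 104 Hz

fs/2 = 20 Hz.
32 Hz > fs/2 = 20 Hz, folds to fs − 32 Hz = 8 Hz.
56 Hz mod fs = 16 Hz.
16 Hz ≤ fs/2 = 20 Hz, appears at 16 Hz.
12 Hz ≤ fs/2 = 20 Hz, passes unchanged.
104 Hz mod fs = 24 Hz.
24 Hz > fs/2 = 20 Hz, folds to fs − 24 Hz = 16 Hz.
156 Hz mod fs = 36 Hz.
36 Hz > fs/2 = 20 Hz, folds to fs − 36 Hz = 4 Hz.
56 Hz and 104 Hz both map to 16 Hz.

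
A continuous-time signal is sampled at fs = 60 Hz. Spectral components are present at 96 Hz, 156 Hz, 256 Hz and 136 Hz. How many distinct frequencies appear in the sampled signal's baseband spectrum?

2

fs/2 = 30 Hz.
96 Hz mod fs = 36 Hz.
36 Hz > fs/2 = 30 Hz, folds to fs − 36 Hz = 24 Hz.
156 Hz mod fs = 36 Hz.
36 Hz > fs/2 = 30 Hz, folds to fs − 36 Hz = 24 Hz.
256 Hz mod fs = 16 Hz.
16 Hz ≤ fs/2 = 30 Hz, appears at 16 Hz.
136 Hz mod fs = 16 Hz.
16 Hz ≤ fs/2 = 30 Hz, appears at 16 Hz.
Distinct values: {16 Hz, 24 Hz} → 2.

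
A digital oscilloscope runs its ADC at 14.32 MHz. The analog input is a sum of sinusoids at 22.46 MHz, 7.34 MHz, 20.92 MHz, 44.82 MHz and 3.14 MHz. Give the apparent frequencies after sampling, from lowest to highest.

fs/2 = 7.16 MHz.
22.46 MHz mod fs = 8.14 MHz.
8.14 MHz > fs/2 = 7.16 MHz, folds to fs − 8.14 MHz = 6.18 MHz.
7.34 MHz > fs/2 = 7.16 MHz, folds to fs − 7.34 MHz = 6.98 MHz.
20.92 MHz mod fs = 6.6 MHz.
6.6 MHz ≤ fs/2 = 7.16 MHz, appears at 6.6 MHz.
44.82 MHz mod fs = 1.86 MHz.
1.86 MHz ≤ fs/2 = 7.16 MHz, appears at 1.86 MHz.
3.14 MHz ≤ fs/2 = 7.16 MHz, passes unchanged.
Distinct values: {1.86 MHz, 3.14 MHz, 6.18 MHz, 6.6 MHz, 6.98 MHz}.

1.86 MHz, 3.14 MHz, 6.18 MHz, 6.6 MHz, 6.98 MHz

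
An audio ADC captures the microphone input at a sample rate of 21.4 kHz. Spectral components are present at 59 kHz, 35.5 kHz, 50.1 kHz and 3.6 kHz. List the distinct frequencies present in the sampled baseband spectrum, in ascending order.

fs/2 = 10.7 kHz.
59 kHz mod fs = 16.2 kHz.
16.2 kHz > fs/2 = 10.7 kHz, folds to fs − 16.2 kHz = 5.2 kHz.
35.5 kHz mod fs = 14.1 kHz.
14.1 kHz > fs/2 = 10.7 kHz, folds to fs − 14.1 kHz = 7.3 kHz.
50.1 kHz mod fs = 7.3 kHz.
7.3 kHz ≤ fs/2 = 10.7 kHz, appears at 7.3 kHz.
3.6 kHz ≤ fs/2 = 10.7 kHz, passes unchanged.
Distinct values: {3.6 kHz, 5.2 kHz, 7.3 kHz}.

3.6 kHz, 5.2 kHz, 7.3 kHz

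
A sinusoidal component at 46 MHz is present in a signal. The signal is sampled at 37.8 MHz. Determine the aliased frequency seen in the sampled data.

46 MHz mod fs = 8.2 MHz.
8.2 MHz ≤ fs/2 = 18.9 MHz, appears at 8.2 MHz.

8.2 MHz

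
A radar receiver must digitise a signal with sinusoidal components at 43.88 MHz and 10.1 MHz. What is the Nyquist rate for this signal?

Highest-frequency component: 43.88 MHz.
Nyquist rate = 2 × 43.88 MHz = 87.76 MHz.

87.76 MHz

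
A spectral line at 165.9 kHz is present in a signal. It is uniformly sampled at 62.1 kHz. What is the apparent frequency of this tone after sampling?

165.9 kHz mod fs = 41.7 kHz.
41.7 kHz > fs/2 = 31.05 kHz, folds to fs − 41.7 kHz = 20.4 kHz.

20.4 kHz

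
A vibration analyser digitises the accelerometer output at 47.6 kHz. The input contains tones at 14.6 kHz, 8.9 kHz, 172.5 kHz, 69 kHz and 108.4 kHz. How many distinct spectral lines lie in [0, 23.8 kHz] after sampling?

5

fs/2 = 23.8 kHz.
14.6 kHz ≤ fs/2 = 23.8 kHz, passes unchanged.
8.9 kHz ≤ fs/2 = 23.8 kHz, passes unchanged.
172.5 kHz mod fs = 29.7 kHz.
29.7 kHz > fs/2 = 23.8 kHz, folds to fs − 29.7 kHz = 17.9 kHz.
69 kHz mod fs = 21.4 kHz.
21.4 kHz ≤ fs/2 = 23.8 kHz, appears at 21.4 kHz.
108.4 kHz mod fs = 13.2 kHz.
13.2 kHz ≤ fs/2 = 23.8 kHz, appears at 13.2 kHz.
Distinct values: {8.9 kHz, 13.2 kHz, 14.6 kHz, 17.9 kHz, 21.4 kHz} → 5.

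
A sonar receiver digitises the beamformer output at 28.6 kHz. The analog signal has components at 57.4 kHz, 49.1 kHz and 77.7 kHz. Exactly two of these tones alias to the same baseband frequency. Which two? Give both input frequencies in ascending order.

fs/2 = 14.3 kHz.
57.4 kHz mod fs = 0.2 kHz.
0.2 kHz ≤ fs/2 = 14.3 kHz, appears at 0.2 kHz.
49.1 kHz mod fs = 20.5 kHz.
20.5 kHz > fs/2 = 14.3 kHz, folds to fs − 20.5 kHz = 8.1 kHz.
77.7 kHz mod fs = 20.5 kHz.
20.5 kHz > fs/2 = 14.3 kHz, folds to fs − 20.5 kHz = 8.1 kHz.
49.1 kHz and 77.7 kHz both map to 8.1 kHz.

49.1 kHz, 77.7 kHz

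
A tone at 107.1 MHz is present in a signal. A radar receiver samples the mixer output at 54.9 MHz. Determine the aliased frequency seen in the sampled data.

107.1 MHz mod fs = 52.2 MHz.
52.2 MHz > fs/2 = 27.45 MHz, folds to fs − 52.2 MHz = 2.7 MHz.

2.7 MHz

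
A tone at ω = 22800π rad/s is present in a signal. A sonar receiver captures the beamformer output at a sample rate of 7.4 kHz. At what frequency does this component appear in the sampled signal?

3.4 kHz

ω = 22800π rad/s → f = ω/(2π) = 11400 Hz = 11.4 kHz.
11.4 kHz mod fs = 4 kHz.
4 kHz > fs/2 = 3.7 kHz, folds to fs − 4 kHz = 3.4 kHz.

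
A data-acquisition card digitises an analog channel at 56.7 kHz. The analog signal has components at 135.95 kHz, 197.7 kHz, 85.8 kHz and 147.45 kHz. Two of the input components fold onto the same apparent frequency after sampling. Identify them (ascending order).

85.8 kHz, 197.7 kHz

fs/2 = 28.35 kHz.
135.95 kHz mod fs = 22.55 kHz.
22.55 kHz ≤ fs/2 = 28.35 kHz, appears at 22.55 kHz.
197.7 kHz mod fs = 27.6 kHz.
27.6 kHz ≤ fs/2 = 28.35 kHz, appears at 27.6 kHz.
85.8 kHz mod fs = 29.1 kHz.
29.1 kHz > fs/2 = 28.35 kHz, folds to fs − 29.1 kHz = 27.6 kHz.
147.45 kHz mod fs = 34.05 kHz.
34.05 kHz > fs/2 = 28.35 kHz, folds to fs − 34.05 kHz = 22.65 kHz.
85.8 kHz and 197.7 kHz both map to 27.6 kHz.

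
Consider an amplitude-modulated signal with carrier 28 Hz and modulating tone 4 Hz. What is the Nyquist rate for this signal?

AM sidebands sit at fc ± fm = 24 Hz and 32 Hz.
Highest-frequency component: 32 Hz.
Nyquist rate = 2 × 32 Hz = 64 Hz.

64 Hz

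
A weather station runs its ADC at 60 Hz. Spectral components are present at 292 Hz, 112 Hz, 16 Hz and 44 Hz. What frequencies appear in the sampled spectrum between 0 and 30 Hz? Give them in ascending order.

8 Hz, 16 Hz

fs/2 = 30 Hz.
292 Hz mod fs = 52 Hz.
52 Hz > fs/2 = 30 Hz, folds to fs − 52 Hz = 8 Hz.
112 Hz mod fs = 52 Hz.
52 Hz > fs/2 = 30 Hz, folds to fs − 52 Hz = 8 Hz.
16 Hz ≤ fs/2 = 30 Hz, passes unchanged.
44 Hz > fs/2 = 30 Hz, folds to fs − 44 Hz = 16 Hz.
Distinct values: {8 Hz, 16 Hz}.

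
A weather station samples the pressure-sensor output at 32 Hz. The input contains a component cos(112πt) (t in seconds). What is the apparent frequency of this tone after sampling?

ω = 112π rad/s → f = ω/(2π) = 56 Hz.
56 Hz mod fs = 24 Hz.
24 Hz > fs/2 = 16 Hz, folds to fs − 24 Hz = 8 Hz.

8 Hz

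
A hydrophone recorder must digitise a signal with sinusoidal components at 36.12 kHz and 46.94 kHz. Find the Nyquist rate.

Highest-frequency component: 46.94 kHz.
Nyquist rate = 2 × 46.94 kHz = 93.88 kHz.

93.88 kHz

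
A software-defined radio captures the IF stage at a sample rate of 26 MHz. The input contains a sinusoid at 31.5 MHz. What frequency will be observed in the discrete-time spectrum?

5.5 MHz

31.5 MHz mod fs = 5.5 MHz.
5.5 MHz ≤ fs/2 = 13 MHz, appears at 5.5 MHz.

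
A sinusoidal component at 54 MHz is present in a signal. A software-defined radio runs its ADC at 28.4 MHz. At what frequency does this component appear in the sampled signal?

54 MHz mod fs = 25.6 MHz.
25.6 MHz > fs/2 = 14.2 MHz, folds to fs − 25.6 MHz = 2.8 MHz.

2.8 MHz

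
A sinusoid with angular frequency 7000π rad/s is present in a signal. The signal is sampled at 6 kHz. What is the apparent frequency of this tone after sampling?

ω = 7000π rad/s → f = ω/(2π) = 3500 Hz = 3.5 kHz.
3.5 kHz > fs/2 = 3 kHz, folds to fs − 3.5 kHz = 2.5 kHz.

2.5 kHz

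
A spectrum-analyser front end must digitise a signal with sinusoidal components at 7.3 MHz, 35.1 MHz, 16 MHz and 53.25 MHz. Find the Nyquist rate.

106.5 MHz

Highest-frequency component: 53.25 MHz.
Nyquist rate = 2 × 53.25 MHz = 106.5 MHz.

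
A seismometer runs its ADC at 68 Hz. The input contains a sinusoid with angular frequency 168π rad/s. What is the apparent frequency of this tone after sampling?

16 Hz

ω = 168π rad/s → f = ω/(2π) = 84 Hz.
84 Hz mod fs = 16 Hz.
16 Hz ≤ fs/2 = 34 Hz, appears at 16 Hz.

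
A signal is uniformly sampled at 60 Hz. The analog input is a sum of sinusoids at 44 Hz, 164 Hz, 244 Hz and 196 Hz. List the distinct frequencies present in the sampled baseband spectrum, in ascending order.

4 Hz, 16 Hz

fs/2 = 30 Hz.
44 Hz > fs/2 = 30 Hz, folds to fs − 44 Hz = 16 Hz.
164 Hz mod fs = 44 Hz.
44 Hz > fs/2 = 30 Hz, folds to fs − 44 Hz = 16 Hz.
244 Hz mod fs = 4 Hz.
4 Hz ≤ fs/2 = 30 Hz, appears at 4 Hz.
196 Hz mod fs = 16 Hz.
16 Hz ≤ fs/2 = 30 Hz, appears at 16 Hz.
Distinct values: {4 Hz, 16 Hz}.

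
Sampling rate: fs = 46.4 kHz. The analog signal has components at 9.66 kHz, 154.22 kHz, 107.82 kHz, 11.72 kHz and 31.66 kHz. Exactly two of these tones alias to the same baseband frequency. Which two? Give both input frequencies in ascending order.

107.82 kHz, 154.22 kHz

fs/2 = 23.2 kHz.
9.66 kHz ≤ fs/2 = 23.2 kHz, passes unchanged.
154.22 kHz mod fs = 15.02 kHz.
15.02 kHz ≤ fs/2 = 23.2 kHz, appears at 15.02 kHz.
107.82 kHz mod fs = 15.02 kHz.
15.02 kHz ≤ fs/2 = 23.2 kHz, appears at 15.02 kHz.
11.72 kHz ≤ fs/2 = 23.2 kHz, passes unchanged.
31.66 kHz > fs/2 = 23.2 kHz, folds to fs − 31.66 kHz = 14.74 kHz.
107.82 kHz and 154.22 kHz both map to 15.02 kHz.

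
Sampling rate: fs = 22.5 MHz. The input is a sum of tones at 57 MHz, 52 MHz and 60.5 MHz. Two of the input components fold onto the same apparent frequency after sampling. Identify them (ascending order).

52 MHz, 60.5 MHz

fs/2 = 11.25 MHz.
57 MHz mod fs = 12 MHz.
12 MHz > fs/2 = 11.25 MHz, folds to fs − 12 MHz = 10.5 MHz.
52 MHz mod fs = 7 MHz.
7 MHz ≤ fs/2 = 11.25 MHz, appears at 7 MHz.
60.5 MHz mod fs = 15.5 MHz.
15.5 MHz > fs/2 = 11.25 MHz, folds to fs − 15.5 MHz = 7 MHz.
52 MHz and 60.5 MHz both map to 7 MHz.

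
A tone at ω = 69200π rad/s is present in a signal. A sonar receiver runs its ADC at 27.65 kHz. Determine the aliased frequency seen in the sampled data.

6.95 kHz

ω = 69200π rad/s → f = ω/(2π) = 34600 Hz = 34.6 kHz.
34.6 kHz mod fs = 6.95 kHz.
6.95 kHz ≤ fs/2 = 13.825 kHz, appears at 6.95 kHz.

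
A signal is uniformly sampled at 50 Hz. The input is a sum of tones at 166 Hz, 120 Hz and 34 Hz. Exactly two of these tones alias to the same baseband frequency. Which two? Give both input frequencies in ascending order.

34 Hz, 166 Hz

fs/2 = 25 Hz.
166 Hz mod fs = 16 Hz.
16 Hz ≤ fs/2 = 25 Hz, appears at 16 Hz.
120 Hz mod fs = 20 Hz.
20 Hz ≤ fs/2 = 25 Hz, appears at 20 Hz.
34 Hz > fs/2 = 25 Hz, folds to fs − 34 Hz = 16 Hz.
34 Hz and 166 Hz both map to 16 Hz.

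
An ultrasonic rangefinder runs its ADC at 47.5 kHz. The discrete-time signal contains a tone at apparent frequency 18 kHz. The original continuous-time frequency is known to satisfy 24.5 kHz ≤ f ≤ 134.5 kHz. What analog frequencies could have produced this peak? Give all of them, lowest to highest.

Frequencies that alias to 18 kHz are k·fs ± 18 kHz for integer k ≥ 0.
k=0: 18 kHz.
k=1: 29.5 kHz, 65.5 kHz.
k=2: 77 kHz, 113 kHz.
k=3: 124.5 kHz, 160.5 kHz.
k=4: 172 kHz, 208 kHz.
Within [24.5 kHz, 134.5 kHz]: 29.5 kHz, 65.5 kHz, 77 kHz, 113 kHz, 124.5 kHz.

29.5 kHz, 65.5 kHz, 77 kHz, 113 kHz, 124.5 kHz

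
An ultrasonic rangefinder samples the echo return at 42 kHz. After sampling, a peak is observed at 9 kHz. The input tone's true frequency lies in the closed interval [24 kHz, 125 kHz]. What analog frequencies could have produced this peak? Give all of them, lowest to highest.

Frequencies that alias to 9 kHz are k·fs ± 9 kHz for integer k ≥ 0.
k=0: 9 kHz.
k=1: 33 kHz, 51 kHz.
k=2: 75 kHz, 93 kHz.
k=3: 117 kHz, 135 kHz.
k=4: 159 kHz, 177 kHz.
Within [24 kHz, 125 kHz]: 33 kHz, 51 kHz, 75 kHz, 93 kHz, 117 kHz.

33 kHz, 51 kHz, 75 kHz, 93 kHz, 117 kHz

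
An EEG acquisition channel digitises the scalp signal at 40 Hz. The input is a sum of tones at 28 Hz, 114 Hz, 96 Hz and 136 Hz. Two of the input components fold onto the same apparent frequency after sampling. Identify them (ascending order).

96 Hz, 136 Hz

fs/2 = 20 Hz.
28 Hz > fs/2 = 20 Hz, folds to fs − 28 Hz = 12 Hz.
114 Hz mod fs = 34 Hz.
34 Hz > fs/2 = 20 Hz, folds to fs − 34 Hz = 6 Hz.
96 Hz mod fs = 16 Hz.
16 Hz ≤ fs/2 = 20 Hz, appears at 16 Hz.
136 Hz mod fs = 16 Hz.
16 Hz ≤ fs/2 = 20 Hz, appears at 16 Hz.
96 Hz and 136 Hz both map to 16 Hz.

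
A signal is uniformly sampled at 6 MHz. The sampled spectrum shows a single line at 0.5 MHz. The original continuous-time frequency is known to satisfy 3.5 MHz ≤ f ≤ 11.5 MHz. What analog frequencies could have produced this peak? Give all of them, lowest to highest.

5.5 MHz, 6.5 MHz, 11.5 MHz

Frequencies that alias to 0.5 MHz are k·fs ± 0.5 MHz for integer k ≥ 0.
k=0: 0.5 MHz.
k=1: 5.5 MHz, 6.5 MHz.
k=2: 11.5 MHz, 12.5 MHz.
k=3: 17.5 MHz, 18.5 MHz.
Within [3.5 MHz, 11.5 MHz]: 5.5 MHz, 6.5 MHz, 11.5 MHz.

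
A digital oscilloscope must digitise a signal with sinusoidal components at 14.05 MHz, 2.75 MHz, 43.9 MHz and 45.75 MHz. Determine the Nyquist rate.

Highest-frequency component: 45.75 MHz.
Nyquist rate = 2 × 45.75 MHz = 91.5 MHz.

91.5 MHz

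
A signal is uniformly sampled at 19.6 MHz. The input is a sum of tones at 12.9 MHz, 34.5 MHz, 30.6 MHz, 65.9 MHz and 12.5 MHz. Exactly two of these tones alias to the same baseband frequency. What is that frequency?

7.1 MHz

fs/2 = 9.8 MHz.
12.9 MHz > fs/2 = 9.8 MHz, folds to fs − 12.9 MHz = 6.7 MHz.
34.5 MHz mod fs = 14.9 MHz.
14.9 MHz > fs/2 = 9.8 MHz, folds to fs − 14.9 MHz = 4.7 MHz.
30.6 MHz mod fs = 11 MHz.
11 MHz > fs/2 = 9.8 MHz, folds to fs − 11 MHz = 8.6 MHz.
65.9 MHz mod fs = 7.1 MHz.
7.1 MHz ≤ fs/2 = 9.8 MHz, appears at 7.1 MHz.
12.5 MHz > fs/2 = 9.8 MHz, folds to fs − 12.5 MHz = 7.1 MHz.
12.5 MHz and 65.9 MHz both map to 7.1 MHz.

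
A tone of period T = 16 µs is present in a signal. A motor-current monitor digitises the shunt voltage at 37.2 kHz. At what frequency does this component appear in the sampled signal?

11.9 kHz

T = 16 µs → f = 1/T = 62.5 kHz.
62.5 kHz mod fs = 25.3 kHz.
25.3 kHz > fs/2 = 18.6 kHz, folds to fs − 25.3 kHz = 11.9 kHz.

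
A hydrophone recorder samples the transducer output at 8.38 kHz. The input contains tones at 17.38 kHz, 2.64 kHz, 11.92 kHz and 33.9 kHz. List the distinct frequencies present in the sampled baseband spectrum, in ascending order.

fs/2 = 4.19 kHz.
17.38 kHz mod fs = 0.62 kHz.
0.62 kHz ≤ fs/2 = 4.19 kHz, appears at 0.62 kHz.
2.64 kHz ≤ fs/2 = 4.19 kHz, passes unchanged.
11.92 kHz mod fs = 3.54 kHz.
3.54 kHz ≤ fs/2 = 4.19 kHz, appears at 3.54 kHz.
33.9 kHz mod fs = 0.38 kHz.
0.38 kHz ≤ fs/2 = 4.19 kHz, appears at 0.38 kHz.
Distinct values: {0.38 kHz, 0.62 kHz, 2.64 kHz, 3.54 kHz}.

0.38 kHz, 0.62 kHz, 2.64 kHz, 3.54 kHz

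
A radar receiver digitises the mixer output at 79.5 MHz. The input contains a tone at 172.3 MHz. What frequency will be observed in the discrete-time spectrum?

13.3 MHz

172.3 MHz mod fs = 13.3 MHz.
13.3 MHz ≤ fs/2 = 39.75 MHz, appears at 13.3 MHz.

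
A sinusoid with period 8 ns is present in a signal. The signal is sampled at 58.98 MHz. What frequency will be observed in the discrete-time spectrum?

7.04 MHz

T = 8 ns → f = 1/T = 125 MHz.
125 MHz mod fs = 7.04 MHz.
7.04 MHz ≤ fs/2 = 29.49 MHz, appears at 7.04 MHz.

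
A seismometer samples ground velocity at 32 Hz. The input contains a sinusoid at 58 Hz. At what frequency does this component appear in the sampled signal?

6 Hz

58 Hz mod fs = 26 Hz.
26 Hz > fs/2 = 16 Hz, folds to fs − 26 Hz = 6 Hz.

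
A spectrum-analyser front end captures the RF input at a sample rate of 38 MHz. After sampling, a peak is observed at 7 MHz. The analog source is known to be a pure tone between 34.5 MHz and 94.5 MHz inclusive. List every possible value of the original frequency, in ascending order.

45 MHz, 69 MHz, 83 MHz

Frequencies that alias to 7 MHz are k·fs ± 7 MHz for integer k ≥ 0.
k=0: 7 MHz.
k=1: 31 MHz, 45 MHz.
k=2: 69 MHz, 83 MHz.
k=3: 107 MHz, 121 MHz.
Within [34.5 MHz, 94.5 MHz]: 45 MHz, 69 MHz, 83 MHz.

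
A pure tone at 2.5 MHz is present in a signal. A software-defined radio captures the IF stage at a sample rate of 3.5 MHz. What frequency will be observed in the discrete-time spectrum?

2.5 MHz > fs/2 = 1.75 MHz, folds to fs − 2.5 MHz = 1 MHz.

1 MHz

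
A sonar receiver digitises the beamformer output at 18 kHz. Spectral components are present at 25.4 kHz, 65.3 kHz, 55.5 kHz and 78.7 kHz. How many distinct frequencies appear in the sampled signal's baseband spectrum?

fs/2 = 9 kHz.
25.4 kHz mod fs = 7.4 kHz.
7.4 kHz ≤ fs/2 = 9 kHz, appears at 7.4 kHz.
65.3 kHz mod fs = 11.3 kHz.
11.3 kHz > fs/2 = 9 kHz, folds to fs − 11.3 kHz = 6.7 kHz.
55.5 kHz mod fs = 1.5 kHz.
1.5 kHz ≤ fs/2 = 9 kHz, appears at 1.5 kHz.
78.7 kHz mod fs = 6.7 kHz.
6.7 kHz ≤ fs/2 = 9 kHz, appears at 6.7 kHz.
Distinct values: {1.5 kHz, 6.7 kHz, 7.4 kHz} → 3.

3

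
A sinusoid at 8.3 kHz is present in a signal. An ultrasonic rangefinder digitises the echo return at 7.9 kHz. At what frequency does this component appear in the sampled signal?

0.4 kHz

8.3 kHz mod fs = 0.4 kHz.
0.4 kHz ≤ fs/2 = 3.95 kHz, appears at 0.4 kHz.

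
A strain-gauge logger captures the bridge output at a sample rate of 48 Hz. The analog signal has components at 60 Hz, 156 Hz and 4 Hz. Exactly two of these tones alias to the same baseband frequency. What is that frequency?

fs/2 = 24 Hz.
60 Hz mod fs = 12 Hz.
12 Hz ≤ fs/2 = 24 Hz, appears at 12 Hz.
156 Hz mod fs = 12 Hz.
12 Hz ≤ fs/2 = 24 Hz, appears at 12 Hz.
4 Hz ≤ fs/2 = 24 Hz, passes unchanged.
60 Hz and 156 Hz both map to 12 Hz.

12 Hz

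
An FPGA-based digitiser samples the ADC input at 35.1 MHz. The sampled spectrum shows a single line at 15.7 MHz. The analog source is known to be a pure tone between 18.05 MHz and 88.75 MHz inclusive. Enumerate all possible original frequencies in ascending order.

19.4 MHz, 50.8 MHz, 54.5 MHz, 85.9 MHz

Frequencies that alias to 15.7 MHz are k·fs ± 15.7 MHz for integer k ≥ 0.
k=0: 15.7 MHz.
k=1: 19.4 MHz, 50.8 MHz.
k=2: 54.5 MHz, 85.9 MHz.
k=3: 89.6 MHz, 121 MHz.
Within [18.05 MHz, 88.75 MHz]: 19.4 MHz, 50.8 MHz, 54.5 MHz, 85.9 MHz.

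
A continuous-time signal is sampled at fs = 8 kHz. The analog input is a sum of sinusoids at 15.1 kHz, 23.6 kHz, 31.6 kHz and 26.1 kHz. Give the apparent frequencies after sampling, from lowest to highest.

fs/2 = 4 kHz.
15.1 kHz mod fs = 7.1 kHz.
7.1 kHz > fs/2 = 4 kHz, folds to fs − 7.1 kHz = 0.9 kHz.
23.6 kHz mod fs = 7.6 kHz.
7.6 kHz > fs/2 = 4 kHz, folds to fs − 7.6 kHz = 0.4 kHz.
31.6 kHz mod fs = 7.6 kHz.
7.6 kHz > fs/2 = 4 kHz, folds to fs − 7.6 kHz = 0.4 kHz.
26.1 kHz mod fs = 2.1 kHz.
2.1 kHz ≤ fs/2 = 4 kHz, appears at 2.1 kHz.
Distinct values: {0.4 kHz, 0.9 kHz, 2.1 kHz}.

0.4 kHz, 0.9 kHz, 2.1 kHz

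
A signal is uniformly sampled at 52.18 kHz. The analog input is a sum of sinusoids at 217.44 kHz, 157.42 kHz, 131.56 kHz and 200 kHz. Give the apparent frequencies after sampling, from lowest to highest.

fs/2 = 26.09 kHz.
217.44 kHz mod fs = 8.72 kHz.
8.72 kHz ≤ fs/2 = 26.09 kHz, appears at 8.72 kHz.
157.42 kHz mod fs = 0.88 kHz.
0.88 kHz ≤ fs/2 = 26.09 kHz, appears at 0.88 kHz.
131.56 kHz mod fs = 27.2 kHz.
27.2 kHz > fs/2 = 26.09 kHz, folds to fs − 27.2 kHz = 24.98 kHz.
200 kHz mod fs = 43.46 kHz.
43.46 kHz > fs/2 = 26.09 kHz, folds to fs − 43.46 kHz = 8.72 kHz.
Distinct values: {0.88 kHz, 8.72 kHz, 24.98 kHz}.

0.88 kHz, 8.72 kHz, 24.98 kHz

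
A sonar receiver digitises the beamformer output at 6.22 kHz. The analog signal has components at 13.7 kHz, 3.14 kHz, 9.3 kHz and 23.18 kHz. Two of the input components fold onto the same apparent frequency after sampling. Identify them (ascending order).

fs/2 = 3.11 kHz.
13.7 kHz mod fs = 1.26 kHz.
1.26 kHz ≤ fs/2 = 3.11 kHz, appears at 1.26 kHz.
3.14 kHz > fs/2 = 3.11 kHz, folds to fs − 3.14 kHz = 3.08 kHz.
9.3 kHz mod fs = 3.08 kHz.
3.08 kHz ≤ fs/2 = 3.11 kHz, appears at 3.08 kHz.
23.18 kHz mod fs = 4.52 kHz.
4.52 kHz > fs/2 = 3.11 kHz, folds to fs − 4.52 kHz = 1.7 kHz.
3.14 kHz and 9.3 kHz both map to 3.08 kHz.

3.14 kHz, 9.3 kHz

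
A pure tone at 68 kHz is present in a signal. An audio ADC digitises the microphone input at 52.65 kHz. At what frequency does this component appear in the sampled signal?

15.35 kHz

68 kHz mod fs = 15.35 kHz.
15.35 kHz ≤ fs/2 = 26.325 kHz, appears at 15.35 kHz.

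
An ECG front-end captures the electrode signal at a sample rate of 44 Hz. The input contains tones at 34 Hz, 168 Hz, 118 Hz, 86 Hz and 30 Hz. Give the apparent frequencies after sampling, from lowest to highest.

2 Hz, 8 Hz, 10 Hz, 14 Hz

fs/2 = 22 Hz.
34 Hz > fs/2 = 22 Hz, folds to fs − 34 Hz = 10 Hz.
168 Hz mod fs = 36 Hz.
36 Hz > fs/2 = 22 Hz, folds to fs − 36 Hz = 8 Hz.
118 Hz mod fs = 30 Hz.
30 Hz > fs/2 = 22 Hz, folds to fs − 30 Hz = 14 Hz.
86 Hz mod fs = 42 Hz.
42 Hz > fs/2 = 22 Hz, folds to fs − 42 Hz = 2 Hz.
30 Hz > fs/2 = 22 Hz, folds to fs − 30 Hz = 14 Hz.
Distinct values: {2 Hz, 8 Hz, 10 Hz, 14 Hz}.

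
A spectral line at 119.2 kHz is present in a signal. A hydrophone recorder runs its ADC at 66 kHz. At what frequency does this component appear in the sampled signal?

119.2 kHz mod fs = 53.2 kHz.
53.2 kHz > fs/2 = 33 kHz, folds to fs − 53.2 kHz = 12.8 kHz.

12.8 kHz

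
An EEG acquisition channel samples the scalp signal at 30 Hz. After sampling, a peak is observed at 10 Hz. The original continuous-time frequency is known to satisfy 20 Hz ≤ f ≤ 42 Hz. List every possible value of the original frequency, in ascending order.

20 Hz, 40 Hz

Frequencies that alias to 10 Hz are k·fs ± 10 Hz for integer k ≥ 0.
k=0: 10 Hz.
k=1: 20 Hz, 40 Hz.
k=2: 50 Hz, 70 Hz.
Within [20 Hz, 42 Hz]: 20 Hz, 40 Hz.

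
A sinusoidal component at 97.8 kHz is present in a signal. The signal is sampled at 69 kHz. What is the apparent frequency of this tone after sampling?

28.8 kHz

97.8 kHz mod fs = 28.8 kHz.
28.8 kHz ≤ fs/2 = 34.5 kHz, appears at 28.8 kHz.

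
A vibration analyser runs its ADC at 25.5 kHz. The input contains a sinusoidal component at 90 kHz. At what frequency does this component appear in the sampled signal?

12 kHz

90 kHz mod fs = 13.5 kHz.
13.5 kHz > fs/2 = 12.75 kHz, folds to fs − 13.5 kHz = 12 kHz.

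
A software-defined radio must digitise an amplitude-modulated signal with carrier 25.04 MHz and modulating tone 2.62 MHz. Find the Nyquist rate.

AM sidebands sit at fc ± fm = 22.42 MHz and 27.66 MHz.
Highest-frequency component: 27.66 MHz.
Nyquist rate = 2 × 27.66 MHz = 55.32 MHz.

55.32 MHz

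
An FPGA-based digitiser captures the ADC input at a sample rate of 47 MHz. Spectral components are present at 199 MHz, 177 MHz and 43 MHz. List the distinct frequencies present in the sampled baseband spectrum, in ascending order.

fs/2 = 23.5 MHz.
199 MHz mod fs = 11 MHz.
11 MHz ≤ fs/2 = 23.5 MHz, appears at 11 MHz.
177 MHz mod fs = 36 MHz.
36 MHz > fs/2 = 23.5 MHz, folds to fs − 36 MHz = 11 MHz.
43 MHz > fs/2 = 23.5 MHz, folds to fs − 43 MHz = 4 MHz.
Distinct values: {4 MHz, 11 MHz}.

4 MHz, 11 MHz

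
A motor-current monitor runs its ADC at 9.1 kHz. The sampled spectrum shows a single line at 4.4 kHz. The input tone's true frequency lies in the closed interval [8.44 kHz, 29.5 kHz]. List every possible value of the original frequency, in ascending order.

13.5 kHz, 13.8 kHz, 22.6 kHz, 22.9 kHz

Frequencies that alias to 4.4 kHz are k·fs ± 4.4 kHz for integer k ≥ 0.
k=0: 4.4 kHz.
k=1: 4.7 kHz, 13.5 kHz.
k=2: 13.8 kHz, 22.6 kHz.
k=3: 22.9 kHz, 31.7 kHz.
k=4: 32 kHz, 40.8 kHz.
Within [8.44 kHz, 29.5 kHz]: 13.5 kHz, 13.8 kHz, 22.6 kHz, 22.9 kHz.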